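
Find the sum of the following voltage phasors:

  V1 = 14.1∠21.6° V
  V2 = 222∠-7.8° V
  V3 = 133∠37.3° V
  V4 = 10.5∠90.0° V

Step 1 — Convert each phasor to rectangular form:
  V1 = 14.1·(cos(21.6°) + j·sin(21.6°)) = 13.11 + j5.191 V
  V2 = 222·(cos(-7.8°) + j·sin(-7.8°)) = 219.9 - j30.13 V
  V3 = 133·(cos(37.3°) + j·sin(37.3°)) = 105.8 + j80.6 V
  V4 = 10.5·(cos(90.0°) + j·sin(90.0°)) = 0 + j10.5 V
Step 2 — Sum components: V_total = 338.9 + j66.16 V.
Step 3 — Convert to polar: |V_total| = 345.3 V, ∠V_total = 11.0°.

V_total = 345.3∠11.0° V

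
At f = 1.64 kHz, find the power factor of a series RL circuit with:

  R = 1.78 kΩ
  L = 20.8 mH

Step 1 — Angular frequency: ω = 2π·f = 2π·1640 = 1.03e+04 rad/s.
Step 2 — Component impedances:
  R: Z = R = 1780 Ω
  L: Z = jωL = j·1.03e+04·0.0208 = 0 + j214.3 Ω
Step 3 — Series combination: Z_total = R + L = 1780 + j214.3 Ω = 1793∠6.9° Ω.
Step 4 — Power factor: PF = cos(φ) = Re(Z)/|Z| = 1780/1792.9 = 0.9928.
Step 5 — Type: Im(Z) = 214.3 ⇒ lagging (phase φ = 6.9°).

PF = 0.9928 (lagging, φ = 6.9°)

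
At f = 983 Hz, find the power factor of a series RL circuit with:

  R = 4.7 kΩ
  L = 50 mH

Step 1 — Angular frequency: ω = 2π·f = 2π·983 = 6176 rad/s.
Step 2 — Component impedances:
  R: Z = R = 4700 Ω
  L: Z = jωL = j·6176·0.05 = 0 + j308.8 Ω
Step 3 — Series combination: Z_total = R + L = 4700 + j308.8 Ω = 4710∠3.8° Ω.
Step 4 — Power factor: PF = cos(φ) = Re(Z)/|Z| = 4700/4710.13 = 0.9978.
Step 5 — Type: Im(Z) = 308.8 ⇒ lagging (phase φ = 3.8°).

PF = 0.9978 (lagging, φ = 3.8°)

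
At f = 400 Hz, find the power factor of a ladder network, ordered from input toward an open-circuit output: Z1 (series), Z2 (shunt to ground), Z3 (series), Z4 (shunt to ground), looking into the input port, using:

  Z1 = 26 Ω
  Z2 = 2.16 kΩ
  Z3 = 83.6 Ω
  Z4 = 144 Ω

Step 1 — Angular frequency: ω = 2π·f = 2π·400 = 2513 rad/s.
Step 2 — Component impedances:
  Z1: Z = R = 26 Ω
  Z2: Z = R = 2160 Ω
  Z3: Z = R = 83.6 Ω
  Z4: Z = R = 144 Ω
Step 3 — Ladder network (open output): work backward from the far end, alternating series and parallel combinations. Z_in = 231.9 Ω = 231.9∠0.0° Ω.
Step 4 — Power factor: PF = cos(φ) = Re(Z)/|Z| = 231.9/231.9 = 1.
Step 5 — Type: Im(Z) = 0 ⇒ unity (phase φ = 0.0°).

PF = 1 (unity, φ = 0.0°)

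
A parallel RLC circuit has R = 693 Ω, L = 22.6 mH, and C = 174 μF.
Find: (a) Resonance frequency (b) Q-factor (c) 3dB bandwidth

Step 1 — Resonance: ω₀ = 1/√(LC) = 1/√(0.0226·0.000174) = 504.3 rad/s.
Step 2 — f₀ = ω₀/(2π) = 80.26 Hz.
Step 3 — Parallel Q: Q = R/(ω₀L) = 693/(504.3·0.0226) = 60.81.
Step 4 — Bandwidth: Δω = ω₀/Q = 8.293 rad/s; BW = Δω/(2π) = 1.32 Hz.

(a) f₀ = 80.26 Hz  (b) Q = 60.81  (c) BW = 1.32 Hz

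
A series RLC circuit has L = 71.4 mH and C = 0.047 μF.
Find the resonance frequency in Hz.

Step 1 — Resonance condition Im(Z)=0 gives ω₀ = 1/√(LC).
Step 2 — ω₀ = 1/√(0.0714·4.7e-08) = 1.726e+04 rad/s.
Step 3 — f₀ = ω₀/(2π) = 2747 Hz.

f₀ = 2747 Hz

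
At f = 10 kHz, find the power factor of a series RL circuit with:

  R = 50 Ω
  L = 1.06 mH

Step 1 — Angular frequency: ω = 2π·f = 2π·1e+04 = 6.283e+04 rad/s.
Step 2 — Component impedances:
  R: Z = R = 50 Ω
  L: Z = jωL = j·6.283e+04·0.00106 = 0 + j66.6 Ω
Step 3 — Series combination: Z_total = R + L = 50 + j66.6 Ω = 83.28∠53.1° Ω.
Step 4 — Power factor: PF = cos(φ) = Re(Z)/|Z| = 50/83.28 = 0.6004.
Step 5 — Type: Im(Z) = 66.6 ⇒ lagging (phase φ = 53.1°).

PF = 0.6004 (lagging, φ = 53.1°)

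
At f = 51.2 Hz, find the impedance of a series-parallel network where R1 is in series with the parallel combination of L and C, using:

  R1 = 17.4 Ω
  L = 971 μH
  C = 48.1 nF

Step 1 — Angular frequency: ω = 2π·f = 2π·51.2 = 321.7 rad/s.
Step 2 — Component impedances:
  R1: Z = R = 17.4 Ω
  L: Z = jωL = j·321.7·0.000971 = 0 + j0.3124 Ω
  C: Z = 1/(jωC) = -j/(ω·C) = 0 - j6.463e+04 Ω
Step 3 — Parallel branch: L || C = 1/(1/L + 1/C) = 0 + j0.3124 Ω.
Step 4 — Series with R1: Z_total = R1 + (L || C) = 17.4 + j0.3124 Ω = 17.4∠1.0° Ω.

Z = 17.4 + j0.3124 Ω = 17.4∠1.0° Ω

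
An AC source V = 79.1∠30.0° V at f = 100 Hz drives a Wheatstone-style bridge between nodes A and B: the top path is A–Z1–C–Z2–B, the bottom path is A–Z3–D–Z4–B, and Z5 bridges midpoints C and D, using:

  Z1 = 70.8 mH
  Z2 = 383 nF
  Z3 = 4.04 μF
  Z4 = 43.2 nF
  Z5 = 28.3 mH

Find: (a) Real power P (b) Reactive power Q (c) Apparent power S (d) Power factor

Step 1 — Angular frequency: ω = 2π·f = 2π·100 = 628.3 rad/s.
Step 2 — Component impedances:
  Z1: Z = jωL = j·628.3·0.0708 = 0 + j44.48 Ω
  Z2: Z = 1/(jωC) = -j/(ω·C) = 0 - j4155 Ω
  Z3: Z = 1/(jωC) = -j/(ω·C) = 0 - j393.9 Ω
  Z4: Z = 1/(jωC) = -j/(ω·C) = 0 - j3.684e+04 Ω
  Z5: Z = jωL = j·628.3·0.0283 = 0 + j17.78 Ω
Step 3 — Bridge requires nodal analysis (the Z5 bridge couples midpoints C and D, so the two paths cannot be reduced to a simple series/parallel combination). Setting node B to ground and injecting 1 A at node A, the 3-node admittance system at A, C, D solves to V_A = Z_AB = 0 - j3683 Ω = 3683∠-90.0° Ω.
Step 4 — Source phasor: V = 79.1∠30.0° V = 68.5 + j39.55 V.
Step 5 — Current: I = V / Z = -0.01074 + j0.0186 A = 0.02148∠120.0° A.
Step 6 — Complex power: S = V·I* = 0 - j1.699 VA.
Step 7 — Real power: P = Re(S) = 0 W.
Step 8 — Reactive power: Q = Im(S) = -1.699 VAR.
Step 9 — Apparent power: |S| = 1.699 VA.
Step 10 — Power factor: PF = P/|S| = 0 (leading).

(a) P = 0 W  (b) Q = -1.699 VAR  (c) S = 1.699 VA  (d) PF = 0 (leading)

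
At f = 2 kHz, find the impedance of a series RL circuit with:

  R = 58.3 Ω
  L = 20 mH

Step 1 — Angular frequency: ω = 2π·f = 2π·2000 = 1.257e+04 rad/s.
Step 2 — Component impedances:
  R: Z = R = 58.3 Ω
  L: Z = jωL = j·1.257e+04·0.02 = 0 + j251.3 Ω
Step 3 — Series combination: Z_total = R + L = 58.3 + j251.3 Ω = 258∠76.9° Ω.

Z = 58.3 + j251.3 Ω = 258∠76.9° Ω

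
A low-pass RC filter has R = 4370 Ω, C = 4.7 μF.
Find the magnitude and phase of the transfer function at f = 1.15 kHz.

Step 1 — Angular frequency: ω = 2π·1150 = 7226 rad/s.
Step 2 — Transfer function: H(jω) = 1/(1 + jωRC).
Step 3 — Denominator: 1 + jωRC = 1 + j·7226·4370·4.7e-06 = 1 + j148.4.
Step 4 — H = 4.54e-05 - j0.006738.
Step 5 — Magnitude: |H| = 0.006738 (-43.4 dB); phase: φ = -89.6°.

|H| = 0.006738 (-43.4 dB), φ = -89.6°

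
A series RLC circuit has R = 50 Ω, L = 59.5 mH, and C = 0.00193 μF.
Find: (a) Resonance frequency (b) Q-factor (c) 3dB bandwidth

Step 1 — Resonance: ω₀ = 1/√(LC) = 1/√(0.0595·1.93e-09) = 9.332e+04 rad/s.
Step 2 — f₀ = ω₀/(2π) = 1.485e+04 Hz.
Step 3 — Series Q: Q = ω₀L/R = 9.332e+04·0.0595/50 = 111.
Step 4 — Bandwidth: Δω = ω₀/Q = 840.3 rad/s; BW = Δω/(2π) = 133.7 Hz.

(a) f₀ = 1.485e+04 Hz  (b) Q = 111  (c) BW = 133.7 Hz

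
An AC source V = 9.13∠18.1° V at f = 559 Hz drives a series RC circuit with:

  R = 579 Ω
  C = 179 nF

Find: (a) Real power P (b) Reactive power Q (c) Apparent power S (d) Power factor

Step 1 — Angular frequency: ω = 2π·f = 2π·559 = 3512 rad/s.
Step 2 — Component impedances:
  R: Z = R = 579 Ω
  C: Z = 1/(jωC) = -j/(ω·C) = 0 - j1591 Ω
Step 3 — Series combination: Z_total = R + C = 579 - j1591 Ω = 1693∠-70.0° Ω.
Step 4 — Source phasor: V = 9.13∠18.1° V = 8.678 + j2.836 V.
Step 5 — Current: I = V / Z = 0.0001791 + j0.005391 A = 0.005394∠88.1° A.
Step 6 — Complex power: S = V·I* = 0.01684 - j0.04627 VA.
Step 7 — Real power: P = Re(S) = 0.01684 W.
Step 8 — Reactive power: Q = Im(S) = -0.04627 VAR.
Step 9 — Apparent power: |S| = 0.04925 VA.
Step 10 — Power factor: PF = P/|S| = 0.3421 (leading).

(a) P = 0.01684 W  (b) Q = -0.04627 VAR  (c) S = 0.04925 VA  (d) PF = 0.3421 (leading)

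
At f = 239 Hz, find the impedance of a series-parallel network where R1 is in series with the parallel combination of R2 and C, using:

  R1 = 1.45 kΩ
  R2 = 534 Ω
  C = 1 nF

Step 1 — Angular frequency: ω = 2π·f = 2π·239 = 1502 rad/s.
Step 2 — Component impedances:
  R1: Z = R = 1450 Ω
  R2: Z = R = 534 Ω
  C: Z = 1/(jωC) = -j/(ω·C) = 0 - j6.659e+05 Ω
Step 3 — Parallel branch: R2 || C = 1/(1/R2 + 1/C) = 534 - j0.4282 Ω.
Step 4 — Series with R1: Z_total = R1 + (R2 || C) = 1984 - j0.4282 Ω = 1984∠-0.0° Ω.

Z = 1984 - j0.4282 Ω = 1984∠-0.0° Ω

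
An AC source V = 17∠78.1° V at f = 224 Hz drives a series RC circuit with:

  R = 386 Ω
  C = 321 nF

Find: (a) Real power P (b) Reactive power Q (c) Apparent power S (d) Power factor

Step 1 — Angular frequency: ω = 2π·f = 2π·224 = 1407 rad/s.
Step 2 — Component impedances:
  R: Z = R = 386 Ω
  C: Z = 1/(jωC) = -j/(ω·C) = 0 - j2213 Ω
Step 3 — Series combination: Z_total = R + C = 386 - j2213 Ω = 2247∠-80.1° Ω.
Step 4 — Source phasor: V = 17∠78.1° V = 3.505 + j16.63 V.
Step 5 — Current: I = V / Z = -0.007025 + j0.002809 A = 0.007566∠158.2° A.
Step 6 — Complex power: S = V·I* = 0.0221 - j0.1267 VA.
Step 7 — Real power: P = Re(S) = 0.0221 W.
Step 8 — Reactive power: Q = Im(S) = -0.1267 VAR.
Step 9 — Apparent power: |S| = 0.1286 VA.
Step 10 — Power factor: PF = P/|S| = 0.1718 (leading).

(a) P = 0.0221 W  (b) Q = -0.1267 VAR  (c) S = 0.1286 VA  (d) PF = 0.1718 (leading)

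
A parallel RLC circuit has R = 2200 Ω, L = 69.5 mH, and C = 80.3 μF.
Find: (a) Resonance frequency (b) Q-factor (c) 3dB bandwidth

Step 1 — Resonance: ω₀ = 1/√(LC) = 1/√(0.0695·8.03e-05) = 423.3 rad/s.
Step 2 — f₀ = ω₀/(2π) = 67.37 Hz.
Step 3 — Parallel Q: Q = R/(ω₀L) = 2200/(423.3·0.0695) = 74.78.
Step 4 — Bandwidth: Δω = ω₀/Q = 5.661 rad/s; BW = Δω/(2π) = 0.9009 Hz.

(a) f₀ = 67.37 Hz  (b) Q = 74.78  (c) BW = 0.9009 Hz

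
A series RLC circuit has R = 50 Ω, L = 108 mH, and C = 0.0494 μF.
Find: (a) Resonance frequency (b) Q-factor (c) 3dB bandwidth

Step 1 — Resonance condition Im(Z)=0 gives ω₀ = 1/√(LC).
Step 2 — ω₀ = 1/√(0.108·4.94e-08) = 1.369e+04 rad/s.
Step 3 — f₀ = ω₀/(2π) = 2179 Hz.
Step 4 — Series Q: Q = ω₀L/R = 1.369e+04·0.108/50 = 29.57.
Step 5 — 3dB bandwidth: Δω = ω₀/Q = 463 rad/s; BW = Δω/(2π) = 73.68 Hz.

(a) f₀ = 2179 Hz  (b) Q = 29.57  (c) BW = 73.68 Hz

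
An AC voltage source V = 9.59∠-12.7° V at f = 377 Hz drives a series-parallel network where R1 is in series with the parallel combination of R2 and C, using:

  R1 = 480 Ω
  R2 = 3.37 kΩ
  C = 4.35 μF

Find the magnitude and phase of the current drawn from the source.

Step 1 — Angular frequency: ω = 2π·f = 2π·377 = 2369 rad/s.
Step 2 — Component impedances:
  R1: Z = R = 480 Ω
  R2: Z = R = 3370 Ω
  C: Z = 1/(jωC) = -j/(ω·C) = 0 - j97.05 Ω
Step 3 — Parallel branch: R2 || C = 1/(1/R2 + 1/C) = 2.792 - j96.97 Ω.
Step 4 — Series with R1: Z_total = R1 + (R2 || C) = 482.8 - j96.97 Ω = 492.4∠-11.4° Ω.
Step 5 — Source phasor: V = 9.59∠-12.7° V = 9.355 - j2.108 V.
Step 6 — Ohm's law: I = V / Z_total = (9.355 - j2.108) / (482.8 - j96.97) = 0.01947 - j0.0004565 A.
Step 7 — Convert to polar: |I| = 0.01947 A, ∠I = -1.3°.

I = 0.01947∠-1.3° A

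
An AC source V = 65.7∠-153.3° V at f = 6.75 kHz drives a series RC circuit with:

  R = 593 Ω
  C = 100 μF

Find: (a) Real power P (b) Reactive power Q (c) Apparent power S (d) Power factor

Step 1 — Angular frequency: ω = 2π·f = 2π·6750 = 4.241e+04 rad/s.
Step 2 — Component impedances:
  R: Z = R = 593 Ω
  C: Z = 1/(jωC) = -j/(ω·C) = 0 - j0.2358 Ω
Step 3 — Series combination: Z_total = R + C = 593 - j0.2358 Ω = 593∠-0.0° Ω.
Step 4 — Source phasor: V = 65.7∠-153.3° V = -58.69 - j29.52 V.
Step 5 — Current: I = V / Z = -0.09896 - j0.04982 A = 0.1108∠-153.3° A.
Step 6 — Complex power: S = V·I* = 7.279 - j0.002894 VA.
Step 7 — Real power: P = Re(S) = 7.279 W.
Step 8 — Reactive power: Q = Im(S) = -0.002894 VAR.
Step 9 — Apparent power: |S| = 7.279 VA.
Step 10 — Power factor: PF = P/|S| = 1 (leading).

(a) P = 7.279 W  (b) Q = -0.002894 VAR  (c) S = 7.279 VA  (d) PF = 1 (leading)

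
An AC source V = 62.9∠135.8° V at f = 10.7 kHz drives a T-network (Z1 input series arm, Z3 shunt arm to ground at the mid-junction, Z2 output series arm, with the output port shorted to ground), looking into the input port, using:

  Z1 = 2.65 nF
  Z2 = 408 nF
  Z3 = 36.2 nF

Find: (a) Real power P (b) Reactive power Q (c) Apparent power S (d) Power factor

Step 1 — Angular frequency: ω = 2π·f = 2π·1.07e+04 = 6.723e+04 rad/s.
Step 2 — Component impedances:
  Z1: Z = 1/(jωC) = -j/(ω·C) = 0 - j5613 Ω
  Z2: Z = 1/(jωC) = -j/(ω·C) = 0 - j36.46 Ω
  Z3: Z = 1/(jωC) = -j/(ω·C) = 0 - j410.9 Ω
Step 3 — With the output port shorted to ground, the output series arm Z2 runs from the junction to ground; the shunt arm Z3 also runs from the junction to ground. They appear in parallel: Z3 || Z2 = 0 - j33.49 Ω.
Step 4 — Series with input arm Z1: Z_in = Z1 + (Z3 || Z2) = 0 - j5646 Ω = 5646∠-90.0° Ω.
Step 5 — Source phasor: V = 62.9∠135.8° V = -45.09 + j43.85 V.
Step 6 — Current: I = V / Z = -0.007766 - j0.007986 A = 0.01114∠-134.2° A.
Step 7 — Complex power: S = V·I* = 0 - j0.7007 VA.
Step 8 — Real power: P = Re(S) = 0 W.
Step 9 — Reactive power: Q = Im(S) = -0.7007 VAR.
Step 10 — Apparent power: |S| = 0.7007 VA.
Step 11 — Power factor: PF = P/|S| = 0 (leading).

(a) P = 0 W  (b) Q = -0.7007 VAR  (c) S = 0.7007 VA  (d) PF = 0 (leading)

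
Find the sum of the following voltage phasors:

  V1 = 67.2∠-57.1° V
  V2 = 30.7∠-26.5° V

Step 1 — Convert each phasor to rectangular form:
  V1 = 67.2·(cos(-57.1°) + j·sin(-57.1°)) = 36.5 - j56.42 V
  V2 = 30.7·(cos(-26.5°) + j·sin(-26.5°)) = 27.47 - j13.7 V
Step 2 — Sum components: V_total = 63.98 - j70.12 V.
Step 3 — Convert to polar: |V_total| = 94.92 V, ∠V_total = -47.6°.

V_total = 94.92∠-47.6° V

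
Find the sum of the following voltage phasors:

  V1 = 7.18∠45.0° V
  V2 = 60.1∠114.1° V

Step 1 — Convert each phasor to rectangular form:
  V1 = 7.18·(cos(45.0°) + j·sin(45.0°)) = 5.077 + j5.077 V
  V2 = 60.1·(cos(114.1°) + j·sin(114.1°)) = -24.54 + j54.86 V
Step 2 — Sum components: V_total = -19.46 + j59.94 V.
Step 3 — Convert to polar: |V_total| = 63.02 V, ∠V_total = 108.0°.

V_total = 63.02∠108.0° V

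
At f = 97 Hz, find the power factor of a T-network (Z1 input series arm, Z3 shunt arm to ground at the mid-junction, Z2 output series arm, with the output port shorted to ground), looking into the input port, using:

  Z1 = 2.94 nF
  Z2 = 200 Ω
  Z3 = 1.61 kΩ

Step 1 — Angular frequency: ω = 2π·f = 2π·97 = 609.5 rad/s.
Step 2 — Component impedances:
  Z1: Z = 1/(jωC) = -j/(ω·C) = 0 - j5.581e+05 Ω
  Z2: Z = R = 200 Ω
  Z3: Z = R = 1610 Ω
Step 3 — With the output port shorted to ground, the output series arm Z2 runs from the junction to ground; the shunt arm Z3 also runs from the junction to ground. They appear in parallel: Z3 || Z2 = 177.9 Ω.
Step 4 — Series with input arm Z1: Z_in = Z1 + (Z3 || Z2) = 177.9 - j5.581e+05 Ω = 5.581e+05∠-90.0° Ω.
Step 5 — Power factor: PF = cos(φ) = Re(Z)/|Z| = 177.9/5.581e+05 = 0.0003188.
Step 6 — Type: Im(Z) = -5.581e+05 ⇒ leading (phase φ = -90.0°).

PF = 0.0003188 (leading, φ = -90.0°)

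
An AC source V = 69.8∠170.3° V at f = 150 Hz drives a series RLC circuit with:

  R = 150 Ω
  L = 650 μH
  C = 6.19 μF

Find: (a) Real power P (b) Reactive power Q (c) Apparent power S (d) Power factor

Step 1 — Angular frequency: ω = 2π·f = 2π·150 = 942.5 rad/s.
Step 2 — Component impedances:
  R: Z = R = 150 Ω
  L: Z = jωL = j·942.5·0.00065 = 0 + j0.6126 Ω
  C: Z = 1/(jωC) = -j/(ω·C) = 0 - j171.4 Ω
Step 3 — Series combination: Z_total = R + L + C = 150 - j170.8 Ω = 227.3∠-48.7° Ω.
Step 4 — Source phasor: V = 69.8∠170.3° V = -68.8 + j11.76 V.
Step 5 — Current: I = V / Z = -0.2386 - j0.1933 A = 0.3071∠-141.0° A.
Step 6 — Complex power: S = V·I* = 14.14 - j16.1 VA.
Step 7 — Real power: P = Re(S) = 14.14 W.
Step 8 — Reactive power: Q = Im(S) = -16.1 VAR.
Step 9 — Apparent power: |S| = 21.43 VA.
Step 10 — Power factor: PF = P/|S| = 0.6599 (leading).

(a) P = 14.14 W  (b) Q = -16.1 VAR  (c) S = 21.43 VA  (d) PF = 0.6599 (leading)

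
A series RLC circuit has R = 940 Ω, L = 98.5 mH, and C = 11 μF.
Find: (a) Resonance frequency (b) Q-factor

Step 1 — Resonance condition Im(Z)=0 gives ω₀ = 1/√(LC).
Step 2 — ω₀ = 1/√(0.0985·1.1e-05) = 960.7 rad/s.
Step 3 — f₀ = ω₀/(2π) = 152.9 Hz.
Step 4 — Series Q: Q = ω₀L/R = 960.7·0.0985/940 = 0.1007.

(a) f₀ = 152.9 Hz  (b) Q = 0.1007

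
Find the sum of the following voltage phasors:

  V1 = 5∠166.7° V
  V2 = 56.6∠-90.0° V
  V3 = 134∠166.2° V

Step 1 — Convert each phasor to rectangular form:
  V1 = 5·(cos(166.7°) + j·sin(166.7°)) = -4.866 + j1.15 V
  V2 = 56.6·(cos(-90.0°) + j·sin(-90.0°)) = 0 - j56.6 V
  V3 = 134·(cos(166.2°) + j·sin(166.2°)) = -130.1 + j31.96 V
Step 2 — Sum components: V_total = -135 - j23.49 V.
Step 3 — Convert to polar: |V_total| = 137 V, ∠V_total = -170.1°.

V_total = 137∠-170.1° V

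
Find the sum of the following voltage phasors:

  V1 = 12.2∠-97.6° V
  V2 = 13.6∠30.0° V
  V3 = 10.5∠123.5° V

Step 1 — Convert each phasor to rectangular form:
  V1 = 12.2·(cos(-97.6°) + j·sin(-97.6°)) = -1.614 - j12.09 V
  V2 = 13.6·(cos(30.0°) + j·sin(30.0°)) = 11.78 + j6.8 V
  V3 = 10.5·(cos(123.5°) + j·sin(123.5°)) = -5.795 + j8.756 V
Step 2 — Sum components: V_total = 4.369 + j3.463 V.
Step 3 — Convert to polar: |V_total| = 5.575 V, ∠V_total = 38.4°.

V_total = 5.575∠38.4° V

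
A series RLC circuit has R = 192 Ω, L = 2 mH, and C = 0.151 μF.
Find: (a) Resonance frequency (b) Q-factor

Step 1 — Resonance condition Im(Z)=0 gives ω₀ = 1/√(LC).
Step 2 — ω₀ = 1/√(0.002·1.51e-07) = 5.754e+04 rad/s.
Step 3 — f₀ = ω₀/(2π) = 9158 Hz.
Step 4 — Series Q: Q = ω₀L/R = 5.754e+04·0.002/192 = 0.5994.

(a) f₀ = 9158 Hz  (b) Q = 0.5994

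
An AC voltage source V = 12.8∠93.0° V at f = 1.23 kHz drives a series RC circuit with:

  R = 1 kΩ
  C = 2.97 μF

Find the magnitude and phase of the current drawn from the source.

Step 1 — Angular frequency: ω = 2π·f = 2π·1230 = 7728 rad/s.
Step 2 — Component impedances:
  R: Z = R = 1000 Ω
  C: Z = 1/(jωC) = -j/(ω·C) = 0 - j43.57 Ω
Step 3 — Series combination: Z_total = R + C = 1000 - j43.57 Ω = 1001∠-2.5° Ω.
Step 4 — Source phasor: V = 12.8∠93.0° V = -0.6699 + j12.78 V.
Step 5 — Ohm's law: I = V / Z_total = (-0.6699 + j12.78) / (1000 - j43.57) = -0.001224 + j0.01273 A.
Step 6 — Convert to polar: |I| = 0.01279 A, ∠I = 95.5°.

I = 0.01279∠95.5° A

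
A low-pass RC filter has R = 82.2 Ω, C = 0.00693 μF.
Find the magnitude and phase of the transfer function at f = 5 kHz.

Step 1 — Angular frequency: ω = 2π·5000 = 3.142e+04 rad/s.
Step 2 — Transfer function: H(jω) = 1/(1 + jωRC).
Step 3 — Denominator: 1 + jωRC = 1 + j·3.142e+04·82.2·6.93e-09 = 1 + j0.0179.
Step 4 — H = 0.9997 - j0.01789.
Step 5 — Magnitude: |H| = 0.9998 (-0.0 dB); phase: φ = -1.0°.

|H| = 0.9998 (-0.0 dB), φ = -1.0°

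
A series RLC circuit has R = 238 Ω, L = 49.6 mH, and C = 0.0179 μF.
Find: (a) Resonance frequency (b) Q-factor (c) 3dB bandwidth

Step 1 — Resonance: ω₀ = 1/√(LC) = 1/√(0.0496·1.79e-08) = 3.356e+04 rad/s.
Step 2 — f₀ = ω₀/(2π) = 5341 Hz.
Step 3 — Series Q: Q = ω₀L/R = 3.356e+04·0.0496/238 = 6.994.
Step 4 — Bandwidth: Δω = ω₀/Q = 4798 rad/s; BW = Δω/(2π) = 763.7 Hz.

(a) f₀ = 5341 Hz  (b) Q = 6.994  (c) BW = 763.7 Hz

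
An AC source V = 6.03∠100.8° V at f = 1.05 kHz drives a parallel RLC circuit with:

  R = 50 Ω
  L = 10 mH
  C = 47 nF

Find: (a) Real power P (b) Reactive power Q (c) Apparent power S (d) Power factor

Step 1 — Angular frequency: ω = 2π·f = 2π·1050 = 6597 rad/s.
Step 2 — Component impedances:
  R: Z = R = 50 Ω
  L: Z = jωL = j·6597·0.01 = 0 + j65.97 Ω
  C: Z = 1/(jωC) = -j/(ω·C) = 0 - j3225 Ω
Step 3 — Parallel combination: 1/Z_total = 1/R + 1/L + 1/C; Z_total = 32.23 + j23.93 Ω = 40.15∠36.6° Ω.
Step 4 — Source phasor: V = 6.03∠100.8° V = -1.13 + j5.923 V.
Step 5 — Current: I = V / Z = 0.06535 + j0.1352 A = 0.1502∠64.2° A.
Step 6 — Complex power: S = V·I* = 0.7272 + j0.5399 VA.
Step 7 — Real power: P = Re(S) = 0.7272 W.
Step 8 — Reactive power: Q = Im(S) = 0.5399 VAR.
Step 9 — Apparent power: |S| = 0.9057 VA.
Step 10 — Power factor: PF = P/|S| = 0.8029 (lagging).

(a) P = 0.7272 W  (b) Q = 0.5399 VAR  (c) S = 0.9057 VA  (d) PF = 0.8029 (lagging)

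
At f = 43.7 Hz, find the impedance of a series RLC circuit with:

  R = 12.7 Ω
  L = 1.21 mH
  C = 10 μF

Step 1 — Angular frequency: ω = 2π·f = 2π·43.7 = 274.6 rad/s.
Step 2 — Component impedances:
  R: Z = R = 12.7 Ω
  L: Z = jωL = j·274.6·0.00121 = 0 + j0.3322 Ω
  C: Z = 1/(jωC) = -j/(ω·C) = 0 - j364.2 Ω
Step 3 — Series combination: Z_total = R + L + C = 12.7 - j363.9 Ω = 364.1∠-88.0° Ω.

Z = 12.7 - j363.9 Ω = 364.1∠-88.0° Ω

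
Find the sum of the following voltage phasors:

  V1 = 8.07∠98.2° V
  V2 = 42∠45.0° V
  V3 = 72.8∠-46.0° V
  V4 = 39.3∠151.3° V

Step 1 — Convert each phasor to rectangular form:
  V1 = 8.07·(cos(98.2°) + j·sin(98.2°)) = -1.151 + j7.987 V
  V2 = 42·(cos(45.0°) + j·sin(45.0°)) = 29.7 + j29.7 V
  V3 = 72.8·(cos(-46.0°) + j·sin(-46.0°)) = 50.57 - j52.37 V
  V4 = 39.3·(cos(151.3°) + j·sin(151.3°)) = -34.47 + j18.87 V
Step 2 — Sum components: V_total = 44.65 + j4.191 V.
Step 3 — Convert to polar: |V_total| = 44.84 V, ∠V_total = 5.4°.

V_total = 44.84∠5.4° V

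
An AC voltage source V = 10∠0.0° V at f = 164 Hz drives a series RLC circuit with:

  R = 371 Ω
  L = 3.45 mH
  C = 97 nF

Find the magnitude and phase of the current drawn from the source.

Step 1 — Angular frequency: ω = 2π·f = 2π·164 = 1030 rad/s.
Step 2 — Component impedances:
  R: Z = R = 371 Ω
  L: Z = jωL = j·1030·0.00345 = 0 + j3.555 Ω
  C: Z = 1/(jωC) = -j/(ω·C) = 0 - j1e+04 Ω
Step 3 — Series combination: Z_total = R + L + C = 371 - j1e+04 Ω = 1.001e+04∠-87.9° Ω.
Step 4 — Source phasor: V = 10∠0.0° V = 10 V.
Step 5 — Ohm's law: I = V / Z_total = (10) / (371 - j1e+04) = 3.704e-05 + j0.0009985 A.
Step 6 — Convert to polar: |I| = 0.0009992 A, ∠I = 87.9°.

I = 0.0009992∠87.9° A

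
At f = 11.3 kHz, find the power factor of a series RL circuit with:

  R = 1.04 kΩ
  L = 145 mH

Step 1 — Angular frequency: ω = 2π·f = 2π·1.13e+04 = 7.1e+04 rad/s.
Step 2 — Component impedances:
  R: Z = R = 1040 Ω
  L: Z = jωL = j·7.1e+04·0.145 = 0 + j1.029e+04 Ω
Step 3 — Series combination: Z_total = R + L = 1040 + j1.029e+04 Ω = 1.035e+04∠84.2° Ω.
Step 4 — Power factor: PF = cos(φ) = Re(Z)/|Z| = 1040/1.035e+04 = 0.1005.
Step 5 — Type: Im(Z) = 1.029e+04 ⇒ lagging (phase φ = 84.2°).

PF = 0.1005 (lagging, φ = 84.2°)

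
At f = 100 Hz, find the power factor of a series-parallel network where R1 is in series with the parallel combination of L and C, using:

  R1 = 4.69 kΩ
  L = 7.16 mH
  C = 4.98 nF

Step 1 — Angular frequency: ω = 2π·f = 2π·100 = 628.3 rad/s.
Step 2 — Component impedances:
  R1: Z = R = 4690 Ω
  L: Z = jωL = j·628.3·0.00716 = 0 + j4.499 Ω
  C: Z = 1/(jωC) = -j/(ω·C) = 0 - j3.196e+05 Ω
Step 3 — Parallel branch: L || C = 1/(1/L + 1/C) = 0 + j4.499 Ω.
Step 4 — Series with R1: Z_total = R1 + (L || C) = 4690 + j4.499 Ω = 4690∠0.1° Ω.
Step 5 — Power factor: PF = cos(φ) = Re(Z)/|Z| = 4690/4690 = 1.
Step 6 — Type: Im(Z) = 4.499 ⇒ lagging (phase φ = 0.1°).

PF = 1 (lagging, φ = 0.1°)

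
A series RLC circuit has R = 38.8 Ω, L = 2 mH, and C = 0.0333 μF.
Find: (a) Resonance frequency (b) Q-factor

Step 1 — Resonance condition Im(Z)=0 gives ω₀ = 1/√(LC).
Step 2 — ω₀ = 1/√(0.002·3.33e-08) = 1.225e+05 rad/s.
Step 3 — f₀ = ω₀/(2π) = 1.95e+04 Hz.
Step 4 — Series Q: Q = ω₀L/R = 1.225e+05·0.002/38.8 = 6.316.

(a) f₀ = 1.95e+04 Hz  (b) Q = 6.316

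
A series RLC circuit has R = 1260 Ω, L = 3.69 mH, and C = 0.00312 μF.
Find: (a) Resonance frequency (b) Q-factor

Step 1 — Resonance condition Im(Z)=0 gives ω₀ = 1/√(LC).
Step 2 — ω₀ = 1/√(0.00369·3.12e-09) = 2.947e+05 rad/s.
Step 3 — f₀ = ω₀/(2π) = 4.691e+04 Hz.
Step 4 — Series Q: Q = ω₀L/R = 2.947e+05·0.00369/1260 = 0.8631.

(a) f₀ = 4.691e+04 Hz  (b) Q = 0.8631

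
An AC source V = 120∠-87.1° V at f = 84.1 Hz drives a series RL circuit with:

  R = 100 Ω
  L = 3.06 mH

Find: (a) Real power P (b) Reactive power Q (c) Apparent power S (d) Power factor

Step 1 — Angular frequency: ω = 2π·f = 2π·84.1 = 528.4 rad/s.
Step 2 — Component impedances:
  R: Z = R = 100 Ω
  L: Z = jωL = j·528.4·0.00306 = 0 + j1.617 Ω
Step 3 — Series combination: Z_total = R + L = 100 + j1.617 Ω = 100∠0.9° Ω.
Step 4 — Source phasor: V = 120∠-87.1° V = 6.071 - j119.8 V.
Step 5 — Current: I = V / Z = 0.04132 - j1.199 A = 1.2∠-88.0° A.
Step 6 — Complex power: S = V·I* = 144 + j2.328 VA.
Step 7 — Real power: P = Re(S) = 144 W.
Step 8 — Reactive power: Q = Im(S) = 2.328 VAR.
Step 9 — Apparent power: |S| = 144 VA.
Step 10 — Power factor: PF = P/|S| = 0.9999 (lagging).

(a) P = 144 W  (b) Q = 2.328 VAR  (c) S = 144 VA  (d) PF = 0.9999 (lagging)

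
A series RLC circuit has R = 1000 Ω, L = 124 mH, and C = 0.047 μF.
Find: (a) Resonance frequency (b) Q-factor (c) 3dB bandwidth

Step 1 — Resonance: ω₀ = 1/√(LC) = 1/√(0.124·4.7e-08) = 1.31e+04 rad/s.
Step 2 — f₀ = ω₀/(2π) = 2085 Hz.
Step 3 — Series Q: Q = ω₀L/R = 1.31e+04·0.124/1000 = 1.624.
Step 4 — Bandwidth: Δω = ω₀/Q = 8065 rad/s; BW = Δω/(2π) = 1284 Hz.

(a) f₀ = 2085 Hz  (b) Q = 1.624  (c) BW = 1284 Hz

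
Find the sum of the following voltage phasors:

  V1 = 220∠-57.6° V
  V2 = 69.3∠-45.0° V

Step 1 — Convert each phasor to rectangular form:
  V1 = 220·(cos(-57.6°) + j·sin(-57.6°)) = 117.9 - j185.8 V
  V2 = 69.3·(cos(-45.0°) + j·sin(-45.0°)) = 49 - j49 V
Step 2 — Sum components: V_total = 166.9 - j234.8 V.
Step 3 — Convert to polar: |V_total| = 288 V, ∠V_total = -54.6°.

V_total = 288∠-54.6° V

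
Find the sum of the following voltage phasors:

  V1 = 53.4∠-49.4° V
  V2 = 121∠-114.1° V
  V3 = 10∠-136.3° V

Step 1 — Convert each phasor to rectangular form:
  V1 = 53.4·(cos(-49.4°) + j·sin(-49.4°)) = 34.75 - j40.55 V
  V2 = 121·(cos(-114.1°) + j·sin(-114.1°)) = -49.41 - j110.5 V
  V3 = 10·(cos(-136.3°) + j·sin(-136.3°)) = -7.23 - j6.909 V
Step 2 — Sum components: V_total = -21.89 - j157.9 V.
Step 3 — Convert to polar: |V_total| = 159.4 V, ∠V_total = -97.9°.

V_total = 159.4∠-97.9° V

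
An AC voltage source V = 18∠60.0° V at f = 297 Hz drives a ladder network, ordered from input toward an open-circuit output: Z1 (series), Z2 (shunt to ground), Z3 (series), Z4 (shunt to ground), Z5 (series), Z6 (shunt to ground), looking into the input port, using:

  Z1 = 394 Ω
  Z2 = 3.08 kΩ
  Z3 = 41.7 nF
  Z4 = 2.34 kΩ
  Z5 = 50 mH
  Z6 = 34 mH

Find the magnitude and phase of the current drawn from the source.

Step 1 — Angular frequency: ω = 2π·f = 2π·297 = 1866 rad/s.
Step 2 — Component impedances:
  Z1: Z = R = 394 Ω
  Z2: Z = R = 3080 Ω
  Z3: Z = 1/(jωC) = -j/(ω·C) = 0 - j1.285e+04 Ω
  Z4: Z = R = 2340 Ω
  Z5: Z = jωL = j·1866·0.05 = 0 + j93.31 Ω
  Z6: Z = jωL = j·1866·0.034 = 0 + j63.45 Ω
Step 3 — Ladder network (open output): work backward from the far end, alternating series and parallel combinations. Z_in = 3302 - j705.5 Ω = 3377∠-12.1° Ω.
Step 4 — Source phasor: V = 18∠60.0° V = 9 + j15.59 V.
Step 5 — Ohm's law: I = V / Z_total = (9 + j15.59) / (3302 - j705.5) = 0.001642 + j0.005071 A.
Step 6 — Convert to polar: |I| = 0.005331 A, ∠I = 72.1°.

I = 0.005331∠72.1° A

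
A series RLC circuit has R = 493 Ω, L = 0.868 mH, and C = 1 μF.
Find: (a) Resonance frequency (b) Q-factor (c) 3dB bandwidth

Step 1 — Resonance: ω₀ = 1/√(LC) = 1/√(0.000868·1e-06) = 3.394e+04 rad/s.
Step 2 — f₀ = ω₀/(2π) = 5402 Hz.
Step 3 — Series Q: Q = ω₀L/R = 3.394e+04·0.000868/493 = 0.05976.
Step 4 — Bandwidth: Δω = ω₀/Q = 5.68e+05 rad/s; BW = Δω/(2π) = 9.04e+04 Hz.

(a) f₀ = 5402 Hz  (b) Q = 0.05976  (c) BW = 9.04e+04 Hz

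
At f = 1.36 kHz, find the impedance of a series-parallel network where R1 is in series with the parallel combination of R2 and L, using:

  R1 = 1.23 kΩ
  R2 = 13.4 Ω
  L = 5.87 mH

Step 1 — Angular frequency: ω = 2π·f = 2π·1360 = 8545 rad/s.
Step 2 — Component impedances:
  R1: Z = R = 1230 Ω
  R2: Z = R = 13.4 Ω
  L: Z = jωL = j·8545·0.00587 = 0 + j50.16 Ω
Step 3 — Parallel branch: R2 || L = 1/(1/R2 + 1/L) = 12.51 + j3.341 Ω.
Step 4 — Series with R1: Z_total = R1 + (R2 || L) = 1243 + j3.341 Ω = 1243∠0.2° Ω.

Z = 1243 + j3.341 Ω = 1243∠0.2° Ω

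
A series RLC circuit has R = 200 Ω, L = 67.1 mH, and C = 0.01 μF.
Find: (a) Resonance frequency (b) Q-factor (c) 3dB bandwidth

Step 1 — Resonance: ω₀ = 1/√(LC) = 1/√(0.0671·1e-08) = 3.86e+04 rad/s.
Step 2 — f₀ = ω₀/(2π) = 6144 Hz.
Step 3 — Series Q: Q = ω₀L/R = 3.86e+04·0.0671/200 = 12.95.
Step 4 — Bandwidth: Δω = ω₀/Q = 2981 rad/s; BW = Δω/(2π) = 474.4 Hz.

(a) f₀ = 6144 Hz  (b) Q = 12.95  (c) BW = 474.4 Hz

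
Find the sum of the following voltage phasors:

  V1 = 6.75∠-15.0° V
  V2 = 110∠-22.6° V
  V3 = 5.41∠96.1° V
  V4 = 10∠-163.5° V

Step 1 — Convert each phasor to rectangular form:
  V1 = 6.75·(cos(-15.0°) + j·sin(-15.0°)) = 6.52 - j1.747 V
  V2 = 110·(cos(-22.6°) + j·sin(-22.6°)) = 101.6 - j42.27 V
  V3 = 5.41·(cos(96.1°) + j·sin(96.1°)) = -0.5749 + j5.379 V
  V4 = 10·(cos(-163.5°) + j·sin(-163.5°)) = -9.588 - j2.84 V
Step 2 — Sum components: V_total = 97.91 - j41.48 V.
Step 3 — Convert to polar: |V_total| = 106.3 V, ∠V_total = -23.0°.

V_total = 106.3∠-23.0° V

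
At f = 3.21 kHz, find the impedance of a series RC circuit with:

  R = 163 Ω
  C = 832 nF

Step 1 — Angular frequency: ω = 2π·f = 2π·3210 = 2.017e+04 rad/s.
Step 2 — Component impedances:
  R: Z = R = 163 Ω
  C: Z = 1/(jωC) = -j/(ω·C) = 0 - j59.59 Ω
Step 3 — Series combination: Z_total = R + C = 163 - j59.59 Ω = 173.6∠-20.1° Ω.

Z = 163 - j59.59 Ω = 173.6∠-20.1° Ω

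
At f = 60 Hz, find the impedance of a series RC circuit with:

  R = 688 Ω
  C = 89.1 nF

Step 1 — Angular frequency: ω = 2π·f = 2π·60 = 377 rad/s.
Step 2 — Component impedances:
  R: Z = R = 688 Ω
  C: Z = 1/(jωC) = -j/(ω·C) = 0 - j2.977e+04 Ω
Step 3 — Series combination: Z_total = R + C = 688 - j2.977e+04 Ω = 2.978e+04∠-88.7° Ω.

Z = 688 - j2.977e+04 Ω = 2.978e+04∠-88.7° Ω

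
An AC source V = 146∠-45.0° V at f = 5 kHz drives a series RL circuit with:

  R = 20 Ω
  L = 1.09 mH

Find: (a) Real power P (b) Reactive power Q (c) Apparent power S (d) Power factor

Step 1 — Angular frequency: ω = 2π·f = 2π·5000 = 3.142e+04 rad/s.
Step 2 — Component impedances:
  R: Z = R = 20 Ω
  L: Z = jωL = j·3.142e+04·0.00109 = 0 + j34.24 Ω
Step 3 — Series combination: Z_total = R + L = 20 + j34.24 Ω = 39.66∠59.7° Ω.
Step 4 — Source phasor: V = 146∠-45.0° V = 103.2 - j103.2 V.
Step 5 — Current: I = V / Z = -0.935 - j3.561 A = 3.682∠-104.7° A.
Step 6 — Complex power: S = V·I* = 271.1 + j464.2 VA.
Step 7 — Real power: P = Re(S) = 271.1 W.
Step 8 — Reactive power: Q = Im(S) = 464.2 VAR.
Step 9 — Apparent power: |S| = 537.5 VA.
Step 10 — Power factor: PF = P/|S| = 0.5043 (lagging).

(a) P = 271.1 W  (b) Q = 464.2 VAR  (c) S = 537.5 VA  (d) PF = 0.5043 (lagging)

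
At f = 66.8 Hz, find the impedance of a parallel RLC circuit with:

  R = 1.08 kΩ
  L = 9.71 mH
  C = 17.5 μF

Step 1 — Angular frequency: ω = 2π·f = 2π·66.8 = 419.7 rad/s.
Step 2 — Component impedances:
  R: Z = R = 1080 Ω
  L: Z = jωL = j·419.7·0.00971 = 0 + j4.075 Ω
  C: Z = 1/(jωC) = -j/(ω·C) = 0 - j136.1 Ω
Step 3 — Parallel combination: 1/Z_total = 1/R + 1/L + 1/C; Z_total = 0.01634 + j4.201 Ω = 4.201∠89.8° Ω.

Z = 0.01634 + j4.201 Ω = 4.201∠89.8° Ω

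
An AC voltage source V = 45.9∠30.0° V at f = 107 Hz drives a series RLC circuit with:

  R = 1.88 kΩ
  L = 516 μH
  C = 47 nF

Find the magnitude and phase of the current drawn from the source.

Step 1 — Angular frequency: ω = 2π·f = 2π·107 = 672.3 rad/s.
Step 2 — Component impedances:
  R: Z = R = 1880 Ω
  L: Z = jωL = j·672.3·0.000516 = 0 + j0.3469 Ω
  C: Z = 1/(jωC) = -j/(ω·C) = 0 - j3.165e+04 Ω
Step 3 — Series combination: Z_total = R + L + C = 1880 - j3.165e+04 Ω = 3.17e+04∠-86.6° Ω.
Step 4 — Source phasor: V = 45.9∠30.0° V = 39.75 + j22.95 V.
Step 5 — Ohm's law: I = V / Z_total = (39.75 + j22.95) / (1880 - j3.165e+04) = -0.0006483 + j0.001295 A.
Step 6 — Convert to polar: |I| = 0.001448 A, ∠I = 116.6°.

I = 0.001448∠116.6° A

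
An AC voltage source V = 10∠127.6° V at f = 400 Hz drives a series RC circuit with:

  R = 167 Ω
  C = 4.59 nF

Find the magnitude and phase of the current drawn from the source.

Step 1 — Angular frequency: ω = 2π·f = 2π·400 = 2513 rad/s.
Step 2 — Component impedances:
  R: Z = R = 167 Ω
  C: Z = 1/(jωC) = -j/(ω·C) = 0 - j8.669e+04 Ω
Step 3 — Series combination: Z_total = R + C = 167 - j8.669e+04 Ω = 8.669e+04∠-89.9° Ω.
Step 4 — Source phasor: V = 10∠127.6° V = -6.101 + j7.923 V.
Step 5 — Ohm's law: I = V / Z_total = (-6.101 + j7.923) / (167 - j8.669e+04) = -9.153e-05 - j7.021e-05 A.
Step 6 — Convert to polar: |I| = 0.0001154 A, ∠I = -142.5°.

I = 0.0001154∠-142.5° A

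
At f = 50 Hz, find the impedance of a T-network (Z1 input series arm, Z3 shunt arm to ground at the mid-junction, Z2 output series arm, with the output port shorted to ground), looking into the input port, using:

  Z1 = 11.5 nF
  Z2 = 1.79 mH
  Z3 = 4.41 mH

Step 1 — Angular frequency: ω = 2π·f = 2π·50 = 314.2 rad/s.
Step 2 — Component impedances:
  Z1: Z = 1/(jωC) = -j/(ω·C) = 0 - j2.768e+05 Ω
  Z2: Z = jωL = j·314.2·0.00179 = 0 + j0.5623 Ω
  Z3: Z = jωL = j·314.2·0.00441 = 0 + j1.385 Ω
Step 3 — With the output port shorted to ground, the output series arm Z2 runs from the junction to ground; the shunt arm Z3 also runs from the junction to ground. They appear in parallel: Z3 || Z2 = 0 + j0.4 Ω.
Step 4 — Series with input arm Z1: Z_in = Z1 + (Z3 || Z2) = 0 - j2.768e+05 Ω = 2.768e+05∠-90.0° Ω.

Z = 0 - j2.768e+05 Ω = 2.768e+05∠-90.0° Ω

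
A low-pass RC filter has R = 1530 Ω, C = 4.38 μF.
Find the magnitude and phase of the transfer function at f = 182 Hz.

Step 1 — Angular frequency: ω = 2π·182 = 1144 rad/s.
Step 2 — Transfer function: H(jω) = 1/(1 + jωRC).
Step 3 — Denominator: 1 + jωRC = 1 + j·1144·1530·4.38e-06 = 1 + j7.663.
Step 4 — H = 0.01674 - j0.1283.
Step 5 — Magnitude: |H| = 0.1294 (-17.8 dB); phase: φ = -82.6°.

|H| = 0.1294 (-17.8 dB), φ = -82.6°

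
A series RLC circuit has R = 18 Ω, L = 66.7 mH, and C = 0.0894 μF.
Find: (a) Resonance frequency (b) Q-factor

Step 1 — Resonance condition Im(Z)=0 gives ω₀ = 1/√(LC).
Step 2 — ω₀ = 1/√(0.0667·8.94e-08) = 1.295e+04 rad/s.
Step 3 — f₀ = ω₀/(2π) = 2061 Hz.
Step 4 — Series Q: Q = ω₀L/R = 1.295e+04·0.0667/18 = 47.99.

(a) f₀ = 2061 Hz  (b) Q = 47.99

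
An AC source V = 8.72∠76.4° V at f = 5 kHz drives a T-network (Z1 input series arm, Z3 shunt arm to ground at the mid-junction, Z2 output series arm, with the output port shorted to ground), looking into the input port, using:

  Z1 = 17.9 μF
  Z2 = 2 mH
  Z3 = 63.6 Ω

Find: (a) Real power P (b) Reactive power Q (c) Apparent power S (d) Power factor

Step 1 — Angular frequency: ω = 2π·f = 2π·5000 = 3.142e+04 rad/s.
Step 2 — Component impedances:
  Z1: Z = 1/(jωC) = -j/(ω·C) = 0 - j1.778 Ω
  Z2: Z = jωL = j·3.142e+04·0.002 = 0 + j62.83 Ω
  Z3: Z = R = 63.6 Ω
Step 3 — With the output port shorted to ground, the output series arm Z2 runs from the junction to ground; the shunt arm Z3 also runs from the junction to ground. They appear in parallel: Z3 || Z2 = 31.41 + j31.8 Ω.
Step 4 — Series with input arm Z1: Z_in = Z1 + (Z3 || Z2) = 31.41 + j30.02 Ω = 43.45∠43.7° Ω.
Step 5 — Source phasor: V = 8.72∠76.4° V = 2.05 + j8.475 V.
Step 6 — Current: I = V / Z = 0.1689 + j0.1084 A = 0.2007∠32.7° A.
Step 7 — Complex power: S = V·I* = 1.265 + j1.209 VA.
Step 8 — Real power: P = Re(S) = 1.265 W.
Step 9 — Reactive power: Q = Im(S) = 1.209 VAR.
Step 10 — Apparent power: |S| = 1.75 VA.
Step 11 — Power factor: PF = P/|S| = 0.723 (lagging).

(a) P = 1.265 W  (b) Q = 1.209 VAR  (c) S = 1.75 VA  (d) PF = 0.723 (lagging)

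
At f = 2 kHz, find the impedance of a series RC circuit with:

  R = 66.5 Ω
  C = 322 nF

Step 1 — Angular frequency: ω = 2π·f = 2π·2000 = 1.257e+04 rad/s.
Step 2 — Component impedances:
  R: Z = R = 66.5 Ω
  C: Z = 1/(jωC) = -j/(ω·C) = 0 - j247.1 Ω
Step 3 — Series combination: Z_total = R + C = 66.5 - j247.1 Ω = 255.9∠-74.9° Ω.

Z = 66.5 - j247.1 Ω = 255.9∠-74.9° Ω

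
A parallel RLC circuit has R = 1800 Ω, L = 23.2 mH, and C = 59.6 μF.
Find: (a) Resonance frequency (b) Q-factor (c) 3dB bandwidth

Step 1 — Resonance: ω₀ = 1/√(LC) = 1/√(0.0232·5.96e-05) = 850.4 rad/s.
Step 2 — f₀ = ω₀/(2π) = 135.3 Hz.
Step 3 — Parallel Q: Q = R/(ω₀L) = 1800/(850.4·0.0232) = 91.23.
Step 4 — Bandwidth: Δω = ω₀/Q = 9.321 rad/s; BW = Δω/(2π) = 1.484 Hz.

(a) f₀ = 135.3 Hz  (b) Q = 91.23  (c) BW = 1.484 Hz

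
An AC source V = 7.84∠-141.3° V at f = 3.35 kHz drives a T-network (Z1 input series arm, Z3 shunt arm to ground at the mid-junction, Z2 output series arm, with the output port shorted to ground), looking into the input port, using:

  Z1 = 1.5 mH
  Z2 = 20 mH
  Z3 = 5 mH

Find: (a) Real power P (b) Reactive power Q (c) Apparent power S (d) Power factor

Step 1 — Angular frequency: ω = 2π·f = 2π·3350 = 2.105e+04 rad/s.
Step 2 — Component impedances:
  Z1: Z = jωL = j·2.105e+04·0.0015 = 0 + j31.57 Ω
  Z2: Z = jωL = j·2.105e+04·0.02 = 0 + j421 Ω
  Z3: Z = jωL = j·2.105e+04·0.005 = 0 + j105.2 Ω
Step 3 — With the output port shorted to ground, the output series arm Z2 runs from the junction to ground; the shunt arm Z3 also runs from the junction to ground. They appear in parallel: Z3 || Z2 = 0 + j84.19 Ω.
Step 4 — Series with input arm Z1: Z_in = Z1 + (Z3 || Z2) = 0 + j115.8 Ω = 115.8∠90.0° Ω.
Step 5 — Source phasor: V = 7.84∠-141.3° V = -6.119 - j4.902 V.
Step 6 — Current: I = V / Z = -0.04234 + j0.05285 A = 0.06772∠128.7° A.
Step 7 — Complex power: S = V·I* = 0 + j0.5309 VA.
Step 8 — Real power: P = Re(S) = 0 W.
Step 9 — Reactive power: Q = Im(S) = 0.5309 VAR.
Step 10 — Apparent power: |S| = 0.5309 VA.
Step 11 — Power factor: PF = P/|S| = 0 (lagging).

(a) P = 0 W  (b) Q = 0.5309 VAR  (c) S = 0.5309 VA  (d) PF = 0 (lagging)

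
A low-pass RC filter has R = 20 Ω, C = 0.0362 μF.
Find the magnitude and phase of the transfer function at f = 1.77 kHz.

Step 1 — Angular frequency: ω = 2π·1770 = 1.112e+04 rad/s.
Step 2 — Transfer function: H(jω) = 1/(1 + jωRC).
Step 3 — Denominator: 1 + jωRC = 1 + j·1.112e+04·20·3.62e-08 = 1 + j0.008052.
Step 4 — H = 0.9999 - j0.008051.
Step 5 — Magnitude: |H| = 1 (-0.0 dB); phase: φ = -0.5°.

|H| = 1 (-0.0 dB), φ = -0.5°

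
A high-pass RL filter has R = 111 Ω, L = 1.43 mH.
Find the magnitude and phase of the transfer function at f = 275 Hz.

Step 1 — Angular frequency: ω = 2π·275 = 1728 rad/s.
Step 2 — Transfer function: H(jω) = jωL/(R + jωL).
Step 3 — Numerator jωL = j·2.471; denominator R + jωL = 111 + j2.471.
Step 4 — H = 0.0004953 + j0.02225.
Step 5 — Magnitude: |H| = 0.02225 (-33.1 dB); phase: φ = 88.7°.

|H| = 0.02225 (-33.1 dB), φ = 88.7°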